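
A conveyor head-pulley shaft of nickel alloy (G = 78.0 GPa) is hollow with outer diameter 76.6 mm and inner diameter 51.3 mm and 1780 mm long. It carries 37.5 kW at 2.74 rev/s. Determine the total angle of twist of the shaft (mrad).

ω = 2π·2.74 = 17.22 rad/s, so T = P/ω = 37.5×10³ / 17.22 = 2178 N·m.
J = π(d_o⁴ − d_i⁴)/32 = π(0.0766⁴ − 0.0513⁴)/32 = 2.700×10^-6 m⁴.
θ = T·L/(G·J) = 2178 × 1.78 / (78.0×10⁹ × 2.700×10^-6) = 0.01841 rad.

18.4 mrad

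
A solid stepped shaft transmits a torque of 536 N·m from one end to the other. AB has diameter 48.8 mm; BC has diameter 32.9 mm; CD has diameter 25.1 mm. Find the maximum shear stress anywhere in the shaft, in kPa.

Under the same torque, τ_max = 16T/(πd³) is largest where d is smallest — segment CD (d = 25.1 mm).
τ_max = 16·536.0/(π·(0.0251)³) = 1.726×10^8 Pa.

173000 kPa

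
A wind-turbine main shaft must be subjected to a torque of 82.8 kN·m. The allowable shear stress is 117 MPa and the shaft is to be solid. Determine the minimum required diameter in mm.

For a solid shaft τ_max = 16T/(πd³), so d = (16T/(π τ_allow))^(1/3) = (16·82800/(π·1.17×10^8))^(1/3) = 0.1533 m.

153 mm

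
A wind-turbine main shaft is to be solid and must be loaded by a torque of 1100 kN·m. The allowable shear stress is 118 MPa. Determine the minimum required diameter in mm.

362 mm

For a solid shaft τ_max = 16T/(πd³), so d = (16T/(π τ_allow))^(1/3) = (16·1.100e6/(π·1.18×10^8))^(1/3) = 0.3621 m.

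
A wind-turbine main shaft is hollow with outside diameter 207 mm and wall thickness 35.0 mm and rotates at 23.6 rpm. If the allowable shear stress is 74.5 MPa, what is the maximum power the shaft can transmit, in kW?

259 kW

J = π(d_o⁴ − d_i⁴)/32 = π(0.207⁴ − 0.137⁴)/32 = 1.457×10^-4 m⁴.
T_max = τ_allow·J/r = 7.45×10^7 × 1.457×10^-4 / 0.103 = 104900 N·m.
ω = 2π·23.6/60 = 2.471 rad/s, so P_max = T_max·ω = 2.591×10^5 W.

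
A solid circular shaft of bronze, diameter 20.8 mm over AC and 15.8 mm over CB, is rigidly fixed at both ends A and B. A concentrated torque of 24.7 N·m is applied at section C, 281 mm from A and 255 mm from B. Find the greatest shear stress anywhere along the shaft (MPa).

10.2 MPa

Compatibility: T_A·a/J_AC = T_B·b/J_CB with T_A + T_B = T₀.
J_AC = 1.84×10^-8 m⁴, J_CB = 6.12×10^-9 m⁴, so T_A = T₀·(J_AC/a)/((J_AC/a)+(J_CB/b)) = 18.07 N·m, T_B = 6.630 N·m.
τ in each portion: τ_AC = 1.02×10^7 Pa, τ_CB = 8.56×10^6 Pa; maximum is in AC.
τ_max = T_AC·r/J = 18.07·0.0104/1.84×10^-8 = 1.023×10^7 Pa.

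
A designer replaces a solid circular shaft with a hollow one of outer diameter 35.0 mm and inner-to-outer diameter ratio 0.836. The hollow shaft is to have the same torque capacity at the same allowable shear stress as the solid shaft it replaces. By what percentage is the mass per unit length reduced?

52.9 %

Equal τ_max and T ⇒ the solid shaft needs d_s³ = d_o³(1−k⁴), so d_s = 35.0·(1−0.836⁴)^(1/3) = 27.99 mm.
Area ratio A_h/A_s = d_o²(1−k²)/d_s² = (1−k²)/(1−k⁴)^(2/3) = 0.4708.
Mass saving = 1 − 0.4708 = 52.9 %.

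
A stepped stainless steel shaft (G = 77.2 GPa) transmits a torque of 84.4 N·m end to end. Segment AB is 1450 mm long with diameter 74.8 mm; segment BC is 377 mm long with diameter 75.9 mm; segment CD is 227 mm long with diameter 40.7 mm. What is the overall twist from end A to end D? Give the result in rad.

J_AB = π(0.0748)⁴/32 = 3.07×10^-6 m⁴; J_BC = π(0.0759)⁴/32 = 3.26×10^-6 m⁴; J_CD = π(0.0407)⁴/32 = 2.69×10^-7 m⁴.
θ = (T/G)·Σ L_i/J_i = (84.40/77.2×10⁹)·(1.45/3.07×10^-6 + 0.377/3.26×10^-6 + 0.227/2.69×10^-7) = 1.564×10^-3 rad.

0.00156 rad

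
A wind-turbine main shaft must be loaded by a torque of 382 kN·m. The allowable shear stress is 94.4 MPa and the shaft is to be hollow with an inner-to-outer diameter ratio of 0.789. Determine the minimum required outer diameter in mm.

For a hollow shaft with d_i/d_o = 0.789: τ_max = 16T/(π d_o³ (1−k⁴)), so d_o = [16T/(π τ_allow (1−k⁴))]^(1/3) = [16·382000/(π·9.44×10^7·0.6125)]^(1/3) = 0.3228 m.

323 mm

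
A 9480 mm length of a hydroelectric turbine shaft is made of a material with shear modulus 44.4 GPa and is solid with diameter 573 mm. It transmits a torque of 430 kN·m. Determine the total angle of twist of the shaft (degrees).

J = πd⁴/32 = π(0.573)⁴/32 = 0.01058 m⁴.
θ = T·L/(G·J) = 430000 × 9.48 / (44.4×10⁹ × 0.01058) = 8.675×10^-3 rad.

0.497°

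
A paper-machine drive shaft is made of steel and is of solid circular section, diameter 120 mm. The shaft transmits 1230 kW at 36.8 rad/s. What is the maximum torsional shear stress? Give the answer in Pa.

9.85e7 Pa

ω = 36.8 rad/s, so T = P/ω = 1230×10³ / 36.80 = 33420 N·m.
J = πd⁴/32 = π(0.120)⁴/32 = 2.036×10^-5 m⁴.
τ_max = T·r/J = 33420 × 0.0600 / 2.036×10^-5 = 9.851×10^7 Pa.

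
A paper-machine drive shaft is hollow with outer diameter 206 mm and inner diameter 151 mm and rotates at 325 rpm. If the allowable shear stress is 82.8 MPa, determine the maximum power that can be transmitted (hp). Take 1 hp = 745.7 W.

J = π(d_o⁴ − d_i⁴)/32 = π(0.206⁴ − 0.151⁴)/32 = 1.258×10^-4 m⁴.
T_max = τ_allow·J/r = 8.28×10^7 × 1.258×10^-4 / 0.103 = 101100 N·m.
ω = 2π·325/60 = 34.03 rad/s, so P_max = T_max·ω = 3.441×10^6 W.

4610 hp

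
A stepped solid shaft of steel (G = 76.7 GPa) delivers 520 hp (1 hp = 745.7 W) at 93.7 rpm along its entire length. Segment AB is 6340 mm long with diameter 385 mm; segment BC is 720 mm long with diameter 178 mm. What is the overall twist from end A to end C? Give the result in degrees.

0.302°

ω = 2π·93.7/60 = 9.812 rad/s, so T = P/ω = 520×745.7 / 9.812 = 39520 N·m.
J_AB = π(0.385)⁴/32 = 2.16×10^-3 m⁴; J_BC = π(0.178)⁴/32 = 9.86×10^-5 m⁴.
θ = (T/G)·Σ L_i/J_i = (39520/76.7×10⁹)·(6.34/2.16×10^-3 + 0.720/9.86×10^-5) = 5.278×10^-3 rad.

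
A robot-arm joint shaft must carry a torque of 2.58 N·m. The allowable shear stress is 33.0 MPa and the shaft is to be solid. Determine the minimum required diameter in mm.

For a solid shaft τ_max = 16T/(πd³), so d = (16T/(π τ_allow))^(1/3) = (16·2.580/(π·3.30×10^7))^(1/3) = 0.007357 m.

7.36 mm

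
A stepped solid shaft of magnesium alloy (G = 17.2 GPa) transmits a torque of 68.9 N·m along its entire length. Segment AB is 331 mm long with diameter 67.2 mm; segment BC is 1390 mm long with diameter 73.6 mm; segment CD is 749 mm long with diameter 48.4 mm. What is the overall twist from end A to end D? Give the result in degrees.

0.468°

J_AB = π(0.0672)⁴/32 = 2.00×10^-6 m⁴; J_BC = π(0.0736)⁴/32 = 2.88×10^-6 m⁴; J_CD = π(0.0484)⁴/32 = 5.39×10^-7 m⁴.
θ = (T/G)·Σ L_i/J_i = (68.90/17.2×10⁹)·(0.331/2.00×10^-6 + 1.39/2.88×10^-6 + 0.749/5.39×10^-7) = 8.164×10^-3 rad.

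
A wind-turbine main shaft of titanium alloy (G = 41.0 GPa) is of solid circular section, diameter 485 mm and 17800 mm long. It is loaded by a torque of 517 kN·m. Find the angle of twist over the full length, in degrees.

2.37°

J = πd⁴/32 = π(0.485)⁴/32 = 5.432×10^-3 m⁴.
θ = T·L/(G·J) = 517000 × 17.8 / (41.0×10⁹ × 5.432×10^-3) = 0.04132 rad.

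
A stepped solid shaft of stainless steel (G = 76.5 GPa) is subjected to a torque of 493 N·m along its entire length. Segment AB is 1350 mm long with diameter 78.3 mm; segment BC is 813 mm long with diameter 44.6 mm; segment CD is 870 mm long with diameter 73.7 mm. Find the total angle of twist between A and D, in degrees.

J_AB = π(0.0783)⁴/32 = 3.69×10^-6 m⁴; J_BC = π(0.0446)⁴/32 = 3.88×10^-7 m⁴; J_CD = π(0.0737)⁴/32 = 2.90×10^-6 m⁴.
θ = (T/G)·Σ L_i/J_i = (493.0/76.5×10⁹)·(1.35/3.69×10^-6 + 0.813/3.88×10^-7 + 0.870/2.90×10^-6) = 0.01778 rad.

1.02°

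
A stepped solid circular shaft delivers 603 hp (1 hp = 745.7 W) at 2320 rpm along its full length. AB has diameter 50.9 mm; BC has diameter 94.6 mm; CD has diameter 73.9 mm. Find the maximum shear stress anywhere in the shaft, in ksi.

10.4 ksi

ω = 2π·2320/60 = 242.9 rad/s, so T = P/ω = 603×745.7 / 242.9 = 1851 N·m.
Under the same torque, τ_max = 16T/(πd³) is largest where d is smallest — segment AB (d = 50.9 mm).
τ_max = 16·1851/(π·(0.0509)³) = 7.148×10^7 Pa.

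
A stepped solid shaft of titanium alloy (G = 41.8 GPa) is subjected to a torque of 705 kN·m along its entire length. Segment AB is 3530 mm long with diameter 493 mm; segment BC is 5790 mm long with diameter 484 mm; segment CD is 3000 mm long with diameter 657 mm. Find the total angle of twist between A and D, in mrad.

31.2 mrad

J_AB = π(0.493)⁴/32 = 5.80×10^-3 m⁴; J_BC = π(0.484)⁴/32 = 5.39×10^-3 m⁴; J_CD = π(0.657)⁴/32 = 0.0183 m⁴.
θ = (T/G)·Σ L_i/J_i = (705000/41.8×10⁹)·(3.53/5.80×10^-3 + 5.79/5.39×10^-3 + 3.00/0.0183) = 0.03116 rad.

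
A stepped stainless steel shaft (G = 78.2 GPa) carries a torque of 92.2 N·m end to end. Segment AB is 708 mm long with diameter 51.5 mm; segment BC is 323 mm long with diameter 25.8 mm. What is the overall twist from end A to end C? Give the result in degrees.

J_AB = π(0.0515)⁴/32 = 6.91×10^-7 m⁴; J_BC = π(0.0258)⁴/32 = 4.35×10^-8 m⁴.
θ = (T/G)·Σ L_i/J_i = (92.20/78.2×10⁹)·(0.708/6.91×10^-7 + 0.323/4.35×10^-8) = 9.964×10^-3 rad.

0.571°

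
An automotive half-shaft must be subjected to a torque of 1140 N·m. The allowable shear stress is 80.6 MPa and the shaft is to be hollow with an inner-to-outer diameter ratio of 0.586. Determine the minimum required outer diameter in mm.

43.4 mm

For a hollow shaft with d_i/d_o = 0.586: τ_max = 16T/(π d_o³ (1−k⁴)), so d_o = [16T/(π τ_allow (1−k⁴))]^(1/3) = [16·1140/(π·8.06×10^7·0.8821)]^(1/3) = 0.04339 m.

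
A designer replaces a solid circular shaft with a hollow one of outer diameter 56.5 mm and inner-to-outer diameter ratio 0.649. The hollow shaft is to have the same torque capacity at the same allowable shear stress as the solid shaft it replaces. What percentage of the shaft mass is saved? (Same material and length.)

Equal τ_max and T ⇒ the solid shaft needs d_s³ = d_o³(1−k⁴), so d_s = 56.5·(1−0.649⁴)^(1/3) = 52.94 mm.
Area ratio A_h/A_s = d_o²(1−k²)/d_s² = (1−k²)/(1−k⁴)^(2/3) = 0.6593.
Mass saving = 1 − 0.6593 = 34.1 %.

34.1 %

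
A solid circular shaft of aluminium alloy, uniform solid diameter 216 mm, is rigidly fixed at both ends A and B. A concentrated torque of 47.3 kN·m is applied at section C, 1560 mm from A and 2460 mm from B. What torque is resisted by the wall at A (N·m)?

28900 N·m

With uniform GJ and both ends fixed, compatibility θ_AC = θ_CB gives T_A·a = T_B·b, together with T_A + T_B = T₀.
T_A = T₀·b/(a+b) = 47300·2460/4020 = 28940 N·m; T_B = 18360 N·m.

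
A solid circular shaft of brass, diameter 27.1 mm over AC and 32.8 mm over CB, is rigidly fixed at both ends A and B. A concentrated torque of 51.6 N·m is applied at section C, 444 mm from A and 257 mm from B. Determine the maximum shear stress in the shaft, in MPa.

5.87 MPa

Compatibility: T_A·a/J_AC = T_B·b/J_CB with T_A + T_B = T₀.
J_AC = 5.30×10^-8 m⁴, J_CB = 1.14×10^-7 m⁴, so T_A = T₀·(J_AC/a)/((J_AC/a)+(J_CB/b)) = 10.96 N·m, T_B = 40.64 N·m.
τ in each portion: τ_AC = 2.80×10^6 Pa, τ_CB = 5.87×10^6 Pa; maximum is in CB.
τ_max = T_CB·r/J = 40.64·0.0164/1.14×10^-7 = 5.865×10^6 Pa.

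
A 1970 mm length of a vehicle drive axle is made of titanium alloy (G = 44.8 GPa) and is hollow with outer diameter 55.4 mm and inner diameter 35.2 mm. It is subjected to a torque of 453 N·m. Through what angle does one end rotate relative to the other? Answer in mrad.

25.7 mrad

J = π(d_o⁴ − d_i⁴)/32 = π(0.0554⁴ − 0.0352⁴)/32 = 7.741×10^-7 m⁴.
θ = T·L/(G·J) = 453.0 × 1.97 / (44.8×10⁹ × 7.741×10^-7) = 0.02573 rad.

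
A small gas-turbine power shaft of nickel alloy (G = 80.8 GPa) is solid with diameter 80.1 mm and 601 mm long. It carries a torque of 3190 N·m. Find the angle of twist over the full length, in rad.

0.00587 rad

J = πd⁴/32 = π(0.0801)⁴/32 = 4.041×10^-6 m⁴.
θ = T·L/(G·J) = 3190 × 0.601 / (80.8×10⁹ × 4.041×10^-6) = 5.871×10^-3 rad.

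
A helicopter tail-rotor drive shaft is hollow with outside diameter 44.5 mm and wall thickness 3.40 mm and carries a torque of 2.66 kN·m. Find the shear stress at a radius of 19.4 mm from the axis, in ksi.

40.1 ksi

J = π(d_o⁴ − d_i⁴)/32 = π(0.0445⁴ − 0.0377⁴)/32 = 1.867×10^-7 m⁴.
Shear stress varies linearly with radius: τ = T·r/J = 2660 × 0.0194 / 1.867×10^-7 = 2.765×10^8 Pa.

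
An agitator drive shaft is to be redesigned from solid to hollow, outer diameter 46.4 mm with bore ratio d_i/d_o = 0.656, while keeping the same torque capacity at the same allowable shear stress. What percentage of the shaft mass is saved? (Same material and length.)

Equal τ_max and T ⇒ the solid shaft needs d_s³ = d_o³(1−k⁴), so d_s = 46.4·(1−0.656⁴)^(1/3) = 43.34 mm.
Area ratio A_h/A_s = d_o²(1−k²)/d_s² = (1−k²)/(1−k⁴)^(2/3) = 0.6530.
Mass saving = 1 − 0.6530 = 34.7 %.

34.7 %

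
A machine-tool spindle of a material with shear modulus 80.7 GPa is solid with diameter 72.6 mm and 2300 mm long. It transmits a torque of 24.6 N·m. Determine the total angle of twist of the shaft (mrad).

J = πd⁴/32 = π(0.0726)⁴/32 = 2.727×10^-6 m⁴.
θ = T·L/(G·J) = 24.60 × 2.30 / (80.7×10⁹ × 2.727×10^-6) = 2.571×10^-4 rad.

0.257 mrad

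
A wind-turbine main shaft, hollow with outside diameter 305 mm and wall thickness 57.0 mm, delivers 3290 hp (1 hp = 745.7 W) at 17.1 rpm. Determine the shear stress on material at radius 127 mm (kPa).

ω = 2π·17.1/60 = 1.791 rad/s, so T = P/ω = 3290×745.7 / 1.791 = 1.370e6 N·m.
J = π(d_o⁴ − d_i⁴)/32 = π(0.305⁴ − 0.191⁴)/32 = 7.189×10^-4 m⁴.
Shear stress varies linearly with radius: τ = T·r/J = 1.370e6 × 0.127 / 7.189×10^-4 = 2.420×10^8 Pa.

242000 kPa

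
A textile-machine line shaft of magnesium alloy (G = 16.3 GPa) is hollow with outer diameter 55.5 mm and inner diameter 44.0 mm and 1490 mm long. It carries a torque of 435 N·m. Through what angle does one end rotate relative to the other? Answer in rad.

J = π(d_o⁴ − d_i⁴)/32 = π(0.0555⁴ − 0.0440⁴)/32 = 5.635×10^-7 m⁴.
θ = T·L/(G·J) = 435.0 × 1.49 / (16.3×10⁹ × 5.635×10^-7) = 0.07056 rad.

0.0706 rad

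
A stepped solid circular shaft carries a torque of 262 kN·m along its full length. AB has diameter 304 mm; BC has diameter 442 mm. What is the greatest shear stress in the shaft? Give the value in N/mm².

47.5 N/mm²

Under the same torque, τ_max = 16T/(πd³) is largest where d is smallest — segment AB (d = 304 mm).
τ_max = 16·262000/(π·(0.304)³) = 4.750×10^7 Pa.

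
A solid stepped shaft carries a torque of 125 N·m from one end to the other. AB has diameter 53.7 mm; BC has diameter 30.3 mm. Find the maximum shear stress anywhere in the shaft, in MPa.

Under the same torque, τ_max = 16T/(πd³) is largest where d is smallest — segment BC (d = 30.3 mm).
τ_max = 16·125.0/(π·(0.0303)³) = 2.289×10^7 Pa.

22.9 MPa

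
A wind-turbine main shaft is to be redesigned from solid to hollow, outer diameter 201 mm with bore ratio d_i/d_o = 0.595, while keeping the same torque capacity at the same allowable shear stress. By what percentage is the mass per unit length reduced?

29.4 %

Equal τ_max and T ⇒ the solid shaft needs d_s³ = d_o³(1−k⁴), so d_s = 201·(1−0.595⁴)^(1/3) = 192.2 mm.
Area ratio A_h/A_s = d_o²(1−k²)/d_s² = (1−k²)/(1−k⁴)^(2/3) = 0.7063.
Mass saving = 1 − 0.7063 = 29.4 %.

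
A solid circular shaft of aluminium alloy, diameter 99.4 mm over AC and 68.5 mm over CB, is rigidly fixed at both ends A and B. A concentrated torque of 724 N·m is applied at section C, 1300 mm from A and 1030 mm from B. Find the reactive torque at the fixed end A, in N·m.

Compatibility: T_A·a/J_AC = T_B·b/J_CB with T_A + T_B = T₀.
J_AC = 9.58×10^-6 m⁴, J_CB = 2.16×10^-6 m⁴, so T_A = T₀·(J_AC/a)/((J_AC/a)+(J_CB/b)) = 563.6 N·m, T_B = 160.4 N·m.

564 N·m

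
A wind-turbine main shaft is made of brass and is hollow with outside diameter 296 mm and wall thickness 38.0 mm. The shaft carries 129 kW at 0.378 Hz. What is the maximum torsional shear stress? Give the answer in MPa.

15.4 MPa

ω = 2π·0.378 = 2.375 rad/s, so T = P/ω = 129×10³ / 2.375 = 54310 N·m.
J = π(d_o⁴ − d_i⁴)/32 = π(0.296⁴ − 0.220⁴)/32 = 5.237×10^-4 m⁴.
τ_max = T·r/J = 54310 × 0.148 / 5.237×10^-4 = 1.535×10^7 Pa.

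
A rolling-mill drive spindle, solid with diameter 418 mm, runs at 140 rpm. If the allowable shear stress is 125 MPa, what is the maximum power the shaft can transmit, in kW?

26300 kW

J = πd⁴/32 = π(0.418)⁴/32 = 2.997×10^-3 m⁴.
T_max = τ_allow·J/r = 1.25×10^8 × 2.997×10^-3 / 0.209 = 1.793e6 N·m.
ω = 2π·140/60 = 14.66 rad/s, so P_max = T_max·ω = 2.628×10^7 W.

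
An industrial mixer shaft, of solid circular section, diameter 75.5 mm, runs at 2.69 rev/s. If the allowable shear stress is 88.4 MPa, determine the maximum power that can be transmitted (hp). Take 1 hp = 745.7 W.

J = πd⁴/32 = π(0.0755)⁴/32 = 3.190×10^-6 m⁴.
T_max = τ_allow·J/r = 8.84×10^7 × 3.190×10^-6 / 0.0377 = 7470 N·m.
ω = 2π·2.69 = 16.90 rad/s, so P_max = T_max·ω = 1.263×10^5 W.

169 hp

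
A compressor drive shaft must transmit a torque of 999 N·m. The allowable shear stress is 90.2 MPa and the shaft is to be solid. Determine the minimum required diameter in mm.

For a solid shaft τ_max = 16T/(πd³), so d = (16T/(π τ_allow))^(1/3) = (16·999.0/(π·9.02×10^7))^(1/3) = 0.03835 m.

38.4 mm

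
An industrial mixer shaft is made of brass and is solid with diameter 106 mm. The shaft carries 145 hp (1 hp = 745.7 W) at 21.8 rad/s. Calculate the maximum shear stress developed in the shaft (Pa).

ω = 21.8 rad/s, so T = P/ω = 145×745.7 / 21.80 = 4960 N·m.
J = πd⁴/32 = π(0.106)⁴/32 = 1.239×10^-5 m⁴.
τ_max = T·r/J = 4960 × 0.0530 / 1.239×10^-5 = 2.121×10^7 Pa.

2.12e7 Pa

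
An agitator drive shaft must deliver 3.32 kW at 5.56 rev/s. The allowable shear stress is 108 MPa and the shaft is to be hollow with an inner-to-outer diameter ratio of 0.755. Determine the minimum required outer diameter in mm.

ω = 2π·5.56 = 34.93 rad/s, so T = P/ω = 3.32×10³ / 34.93 = 95.03 N·m.
For a hollow shaft with d_i/d_o = 0.755: τ_max = 16T/(π d_o³ (1−k⁴)), so d_o = [16T/(π τ_allow (1−k⁴))]^(1/3) = [16·95.03/(π·1.08×10^8·0.6751)]^(1/3) = 0.01879 m.

18.8 mm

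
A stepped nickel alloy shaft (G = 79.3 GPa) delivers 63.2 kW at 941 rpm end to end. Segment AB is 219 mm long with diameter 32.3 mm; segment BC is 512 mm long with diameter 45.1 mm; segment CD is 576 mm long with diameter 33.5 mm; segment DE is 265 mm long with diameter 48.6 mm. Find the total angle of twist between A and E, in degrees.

3.92°

ω = 2π·941/60 = 98.54 rad/s, so T = P/ω = 63.2×10³ / 98.54 = 641.4 N·m.
J_AB = π(0.0323)⁴/32 = 1.07×10^-7 m⁴; J_BC = π(0.0451)⁴/32 = 4.06×10^-7 m⁴; J_CD = π(0.0335)⁴/32 = 1.24×10^-7 m⁴; J_DE = π(0.0486)⁴/32 = 5.48×10^-7 m⁴.
θ = (T/G)·Σ L_i/J_i = (641.4/79.3×10⁹)·(0.219/1.07×10^-7 + 0.512/4.06×10^-7 + 0.576/1.24×10^-7 + 0.265/5.48×10^-7) = 0.06836 rad.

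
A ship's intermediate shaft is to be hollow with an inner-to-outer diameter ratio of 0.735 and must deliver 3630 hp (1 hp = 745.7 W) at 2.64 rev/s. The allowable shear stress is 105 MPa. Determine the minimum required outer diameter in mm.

ω = 2π·2.64 = 16.59 rad/s, so T = P/ω = 3630×745.7 / 16.59 = 163200 N·m.
For a hollow shaft with d_i/d_o = 0.735: τ_max = 16T/(π d_o³ (1−k⁴)), so d_o = [16T/(π τ_allow (1−k⁴))]^(1/3) = [16·163200/(π·1.05×10^8·0.7082)]^(1/3) = 0.2236 m.

224 mm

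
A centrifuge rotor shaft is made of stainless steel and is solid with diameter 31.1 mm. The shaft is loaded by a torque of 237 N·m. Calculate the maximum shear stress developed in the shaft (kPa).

40100 kPa

J = πd⁴/32 = π(0.0311)⁴/32 = 9.184×10^-8 m⁴.
τ_max = T·r/J = 237.0 × 0.0156 / 9.184×10^-8 = 4.013×10^7 Pa.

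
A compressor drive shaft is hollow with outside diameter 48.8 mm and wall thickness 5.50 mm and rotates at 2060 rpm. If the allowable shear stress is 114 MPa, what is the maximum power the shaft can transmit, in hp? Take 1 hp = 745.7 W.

482 hp

J = π(d_o⁴ − d_i⁴)/32 = π(0.0488⁴ − 0.0378⁴)/32 = 3.563×10^-7 m⁴.
T_max = τ_allow·J/r = 1.14×10^8 × 3.563×10^-7 / 0.0244 = 1665 N·m.
ω = 2π·2060/60 = 215.7 rad/s, so P_max = T_max·ω = 3.592×10^5 W.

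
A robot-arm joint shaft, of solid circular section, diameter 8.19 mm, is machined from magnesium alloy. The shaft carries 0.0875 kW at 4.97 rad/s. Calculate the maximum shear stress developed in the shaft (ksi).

23.7 ksi

ω = 4.97 rad/s, so T = P/ω = 0.0875×10³ / 4.970 = 17.61 N·m.
J = πd⁴/32 = π(0.00819)⁴/32 = 4.417×10^-10 m⁴.
τ_max = T·r/J = 17.61 × 0.00409 / 4.417×10^-10 = 1.632×10^8 Pa.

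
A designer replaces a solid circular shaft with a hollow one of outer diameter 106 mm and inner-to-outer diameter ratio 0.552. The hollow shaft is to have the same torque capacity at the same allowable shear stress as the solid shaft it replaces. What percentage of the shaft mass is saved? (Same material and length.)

25.8 %

Equal τ_max and T ⇒ the solid shaft needs d_s³ = d_o³(1−k⁴), so d_s = 106·(1−0.552⁴)^(1/3) = 102.6 mm.
Area ratio A_h/A_s = d_o²(1−k²)/d_s² = (1−k²)/(1−k⁴)^(2/3) = 0.7420.
Mass saving = 1 − 0.7420 = 25.8 %.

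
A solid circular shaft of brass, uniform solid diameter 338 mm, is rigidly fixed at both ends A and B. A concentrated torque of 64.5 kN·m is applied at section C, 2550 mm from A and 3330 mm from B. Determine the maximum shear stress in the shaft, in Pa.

With uniform GJ and both ends fixed, compatibility θ_AC = θ_CB gives T_A·a = T_B·b, together with T_A + T_B = T₀.
T_A = T₀·b/(a+b) = 64500·3330/5880 = 36530 N·m; T_B = 27970 N·m.
τ in each portion: τ_AC = 4.82×10^6 Pa, τ_CB = 3.69×10^6 Pa; maximum is in AC.
τ_max = T_AC·r/J = 36530·0.169/1.28×10^-3 = 4.818×10^6 Pa.

4.82e6 Pa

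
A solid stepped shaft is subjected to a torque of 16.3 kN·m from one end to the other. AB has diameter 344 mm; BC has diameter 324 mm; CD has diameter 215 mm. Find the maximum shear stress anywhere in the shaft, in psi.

1210 psi

Under the same torque, τ_max = 16T/(πd³) is largest where d is smallest — segment CD (d = 215 mm).
τ_max = 16·16300/(π·(0.215)³) = 8.353×10^6 Pa.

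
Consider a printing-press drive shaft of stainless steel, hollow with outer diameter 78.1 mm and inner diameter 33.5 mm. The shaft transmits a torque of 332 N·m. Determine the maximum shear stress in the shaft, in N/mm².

J = π(d_o⁴ − d_i⁴)/32 = π(0.0781⁴ − 0.0335⁴)/32 = 3.529×10^-6 m⁴.
τ_max = T·r/J = 332.0 × 0.0390 / 3.529×10^-6 = 3.674×10^6 Pa.

3.67 N/mm²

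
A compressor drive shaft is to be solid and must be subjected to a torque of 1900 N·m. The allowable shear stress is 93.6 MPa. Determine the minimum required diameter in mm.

For a solid shaft τ_max = 16T/(πd³), so d = (16T/(π τ_allow))^(1/3) = (16·1900/(π·9.36×10^7))^(1/3) = 0.04693 m.

46.9 mm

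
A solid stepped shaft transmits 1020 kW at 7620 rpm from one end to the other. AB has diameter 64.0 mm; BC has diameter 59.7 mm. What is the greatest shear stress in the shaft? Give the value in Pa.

3.06e7 Pa

ω = 2π·7620/60 = 798.0 rad/s, so T = P/ω = 1020×10³ / 798.0 = 1278 N·m.
Under the same torque, τ_max = 16T/(πd³) is largest where d is smallest — segment BC (d = 59.7 mm).
τ_max = 16·1278/(π·(0.0597)³) = 3.060×10^7 Pa.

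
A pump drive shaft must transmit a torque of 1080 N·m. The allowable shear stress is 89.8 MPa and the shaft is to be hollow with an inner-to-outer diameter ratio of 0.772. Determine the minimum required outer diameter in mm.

45.6 mm

For a hollow shaft with d_i/d_o = 0.772: τ_max = 16T/(π d_o³ (1−k⁴)), so d_o = [16T/(π τ_allow (1−k⁴))]^(1/3) = [16·1080/(π·8.98×10^7·0.6448)]^(1/3) = 0.04563 m.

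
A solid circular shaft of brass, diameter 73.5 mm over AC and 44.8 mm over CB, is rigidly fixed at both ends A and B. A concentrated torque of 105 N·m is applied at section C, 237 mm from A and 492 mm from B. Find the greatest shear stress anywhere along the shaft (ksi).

0.183 ksi

Compatibility: T_A·a/J_AC = T_B·b/J_CB with T_A + T_B = T₀.
J_AC = 2.87×10^-6 m⁴, J_CB = 3.95×10^-7 m⁴, so T_A = T₀·(J_AC/a)/((J_AC/a)+(J_CB/b)) = 98.45 N·m, T_B = 6.546 N·m.
τ in each portion: τ_AC = 1.26×10^6 Pa, τ_CB = 3.71×10^5 Pa; maximum is in AC.
τ_max = T_AC·r/J = 98.45·0.0367/2.87×10^-6 = 1.263×10^6 Pa.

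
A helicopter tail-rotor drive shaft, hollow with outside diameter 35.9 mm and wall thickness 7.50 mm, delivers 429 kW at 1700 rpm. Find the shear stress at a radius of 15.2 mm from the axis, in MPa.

ω = 2π·1700/60 = 178.0 rad/s, so T = P/ω = 429×10³ / 178.0 = 2410 N·m.
J = π(d_o⁴ − d_i⁴)/32 = π(0.0359⁴ − 0.0209⁴)/32 = 1.443×10^-7 m⁴.
Shear stress varies linearly with radius: τ = T·r/J = 2410 × 0.0152 / 1.443×10^-7 = 2.538×10^8 Pa.

254 MPa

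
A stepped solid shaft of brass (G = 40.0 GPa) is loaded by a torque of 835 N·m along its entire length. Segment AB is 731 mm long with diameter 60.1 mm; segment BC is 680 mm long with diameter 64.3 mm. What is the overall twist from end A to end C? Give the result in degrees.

J_AB = π(0.0601)⁴/32 = 1.28×10^-6 m⁴; J_BC = π(0.0643)⁴/32 = 1.68×10^-6 m⁴.
θ = (T/G)·Σ L_i/J_i = (835.0/40.0×10⁹)·(0.731/1.28×10^-6 + 0.680/1.68×10^-6) = 0.02037 rad.

1.17°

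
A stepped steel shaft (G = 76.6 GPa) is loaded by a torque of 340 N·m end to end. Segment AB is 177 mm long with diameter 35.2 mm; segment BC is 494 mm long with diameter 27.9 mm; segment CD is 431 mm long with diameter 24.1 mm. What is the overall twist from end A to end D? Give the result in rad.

0.0998 rad

J_AB = π(0.0352)⁴/32 = 1.51×10^-7 m⁴; J_BC = π(0.0279)⁴/32 = 5.95×10^-8 m⁴; J_CD = π(0.0241)⁴/32 = 3.31×10^-8 m⁴.
θ = (T/G)·Σ L_i/J_i = (340.0/76.6×10⁹)·(0.177/1.51×10^-7 + 0.494/5.95×10^-8 + 0.431/3.31×10^-8) = 0.09984 rad.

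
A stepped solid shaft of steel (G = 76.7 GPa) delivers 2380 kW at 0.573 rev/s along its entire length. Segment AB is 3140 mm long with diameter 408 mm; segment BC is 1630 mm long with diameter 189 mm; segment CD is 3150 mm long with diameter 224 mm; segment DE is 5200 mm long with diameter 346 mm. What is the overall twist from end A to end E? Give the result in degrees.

ω = 2π·0.573 = 3.600 rad/s, so T = P/ω = 2380×10³ / 3.600 = 661100 N·m.
J_AB = π(0.408)⁴/32 = 2.72×10^-3 m⁴; J_BC = π(0.189)⁴/32 = 1.25×10^-4 m⁴; J_CD = π(0.224)⁴/32 = 2.47×10^-4 m⁴; J_DE = π(0.346)⁴/32 = 1.41×10^-3 m⁴.
θ = (T/G)·Σ L_i/J_i = (661100/76.7×10⁹)·(3.14/2.72×10^-3 + 1.63/1.25×10^-4 + 3.15/2.47×10^-4 + 5.20/1.41×10^-3) = 0.2638 rad.

15.1°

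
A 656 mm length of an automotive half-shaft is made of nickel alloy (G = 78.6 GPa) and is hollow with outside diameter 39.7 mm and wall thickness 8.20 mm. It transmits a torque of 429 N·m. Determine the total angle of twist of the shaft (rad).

J = π(d_o⁴ − d_i⁴)/32 = π(0.0397⁴ − 0.0233⁴)/32 = 2.149×10^-7 m⁴.
θ = T·L/(G·J) = 429.0 × 0.656 / (78.6×10⁹ × 2.149×10^-7) = 0.01666 rad.

0.0167 rad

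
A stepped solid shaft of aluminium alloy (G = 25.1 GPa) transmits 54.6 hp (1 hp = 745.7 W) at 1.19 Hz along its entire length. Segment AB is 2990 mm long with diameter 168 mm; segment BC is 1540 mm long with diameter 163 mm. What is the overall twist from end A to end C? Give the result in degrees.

0.751°

ω = 2π·1.19 = 7.477 rad/s, so T = P/ω = 54.6×745.7 / 7.477 = 5445 N·m.
J_AB = π(0.168)⁴/32 = 7.82×10^-5 m⁴; J_BC = π(0.163)⁴/32 = 6.93×10^-5 m⁴.
θ = (T/G)·Σ L_i/J_i = (5445/25.1×10⁹)·(2.99/7.82×10^-5 + 1.54/6.93×10^-5) = 0.01312 rad.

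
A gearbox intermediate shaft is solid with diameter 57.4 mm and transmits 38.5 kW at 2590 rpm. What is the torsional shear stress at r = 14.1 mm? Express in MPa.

1.88 MPa

ω = 2π·2590/60 = 271.2 rad/s, so T = P/ω = 38.5×10³ / 271.2 = 141.9 N·m.
J = πd⁴/32 = π(0.0574)⁴/32 = 1.066×10^-6 m⁴.
Shear stress varies linearly with radius: τ = T·r/J = 141.9 × 0.0141 / 1.066×10^-6 = 1.878×10^6 Pa.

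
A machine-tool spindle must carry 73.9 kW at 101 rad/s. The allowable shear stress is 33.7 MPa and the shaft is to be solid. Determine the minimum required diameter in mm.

48.0 mm

ω = 101 rad/s, so T = P/ω = 73.9×10³ / 101.0 = 731.7 N·m.
For a solid shaft τ_max = 16T/(πd³), so d = (16T/(π τ_allow))^(1/3) = (16·731.7/(π·3.37×10^7))^(1/3) = 0.04800 m.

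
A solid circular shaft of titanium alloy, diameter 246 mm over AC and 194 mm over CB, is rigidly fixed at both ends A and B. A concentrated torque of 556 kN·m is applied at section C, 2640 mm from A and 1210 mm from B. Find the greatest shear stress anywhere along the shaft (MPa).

177 MPa

Compatibility: T_A·a/J_AC = T_B·b/J_CB with T_A + T_B = T₀.
J_AC = 3.60×10^-4 m⁴, J_CB = 1.39×10^-4 m⁴, so T_A = T₀·(J_AC/a)/((J_AC/a)+(J_CB/b)) = 301500 N·m, T_B = 254500 N·m.
τ in each portion: τ_AC = 1.03×10^8 Pa, τ_CB = 1.77×10^8 Pa; maximum is in CB.
τ_max = T_CB·r/J = 254500·0.0970/1.39×10^-4 = 1.775×10^8 Pa.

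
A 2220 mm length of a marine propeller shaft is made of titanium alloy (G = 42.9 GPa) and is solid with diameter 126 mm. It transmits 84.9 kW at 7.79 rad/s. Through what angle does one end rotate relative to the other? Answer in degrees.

1.31°

ω = 7.79 rad/s, so T = P/ω = 84.9×10³ / 7.790 = 10900 N·m.
J = πd⁴/32 = π(0.126)⁴/32 = 2.474×10^-5 m⁴.
θ = T·L/(G·J) = 10900 × 2.22 / (42.9×10⁹ × 2.474×10^-5) = 0.02279 rad.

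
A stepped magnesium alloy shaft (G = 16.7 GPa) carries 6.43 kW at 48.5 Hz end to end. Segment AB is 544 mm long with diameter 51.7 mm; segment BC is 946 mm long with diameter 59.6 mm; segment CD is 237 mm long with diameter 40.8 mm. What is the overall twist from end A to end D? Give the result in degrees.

ω = 2π·48.5 = 304.7 rad/s, so T = P/ω = 6.43×10³ / 304.7 = 21.10 N·m.
J_AB = π(0.0517)⁴/32 = 7.01×10^-7 m⁴; J_BC = π(0.0596)⁴/32 = 1.24×10^-6 m⁴; J_CD = π(0.0408)⁴/32 = 2.72×10^-7 m⁴.
θ = (T/G)·Σ L_i/J_i = (21.10/16.7×10⁹)·(0.544/7.01×10^-7 + 0.946/1.24×10^-6 + 0.237/2.72×10^-7) = 3.046×10^-3 rad.

0.174°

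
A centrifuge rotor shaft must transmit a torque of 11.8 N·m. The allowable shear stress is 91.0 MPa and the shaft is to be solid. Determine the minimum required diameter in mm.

For a solid shaft τ_max = 16T/(πd³), so d = (16T/(π τ_allow))^(1/3) = (16·11.80/(π·9.10×10^7))^(1/3) = 0.008708 m.

8.71 mm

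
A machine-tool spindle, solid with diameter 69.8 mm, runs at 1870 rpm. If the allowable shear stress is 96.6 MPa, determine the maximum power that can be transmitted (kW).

J = πd⁴/32 = π(0.0698)⁴/32 = 2.330×10^-6 m⁴.
T_max = τ_allow·J/r = 9.66×10^7 × 2.330×10^-6 / 0.0349 = 6450 N·m.
ω = 2π·1870/60 = 195.8 rad/s, so P_max = T_max·ω = 1.263×10^6 W.

1260 kW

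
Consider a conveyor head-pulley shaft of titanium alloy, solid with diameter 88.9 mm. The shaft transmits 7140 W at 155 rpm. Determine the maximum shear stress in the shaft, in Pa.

ω = 2π·155/60 = 16.23 rad/s, so T = P/ω = 7140 / 16.23 = 439.9 N·m.
J = πd⁴/32 = π(0.0889)⁴/32 = 6.132×10^-6 m⁴.
τ_max = T·r/J = 439.9 × 0.0445 / 6.132×10^-6 = 3.189×10^6 Pa.

3.19e6 Pa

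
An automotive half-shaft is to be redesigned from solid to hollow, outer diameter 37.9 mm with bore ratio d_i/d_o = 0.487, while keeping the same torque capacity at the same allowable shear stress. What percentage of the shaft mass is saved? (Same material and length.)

20.7 %

Equal τ_max and T ⇒ the solid shaft needs d_s³ = d_o³(1−k⁴), so d_s = 37.9·(1−0.487⁴)^(1/3) = 37.18 mm.
Area ratio A_h/A_s = d_o²(1−k²)/d_s² = (1−k²)/(1−k⁴)^(2/3) = 0.7928.
Mass saving = 1 − 0.7928 = 20.7 %.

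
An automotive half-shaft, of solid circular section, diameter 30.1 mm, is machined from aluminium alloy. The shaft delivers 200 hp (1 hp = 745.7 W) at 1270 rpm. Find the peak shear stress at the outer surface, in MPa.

209 MPa

ω = 2π·1270/60 = 133.0 rad/s, so T = P/ω = 200×745.7 / 133.0 = 1121 N·m.
J = πd⁴/32 = π(0.0301)⁴/32 = 8.059×10^-8 m⁴.
τ_max = T·r/J = 1121 × 0.0151 / 8.059×10^-8 = 2.094×10^8 Pa.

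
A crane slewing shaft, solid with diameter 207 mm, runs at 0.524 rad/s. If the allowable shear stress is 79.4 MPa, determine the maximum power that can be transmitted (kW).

72.5 kW

J = πd⁴/32 = π(0.207)⁴/32 = 1.803×10^-4 m⁴.
T_max = τ_allow·J/r = 7.94×10^7 × 1.803×10^-4 / 0.103 = 138300 N·m.
ω = 0.524 rad/s, so P_max = T_max·ω = 7.246×10^4 W.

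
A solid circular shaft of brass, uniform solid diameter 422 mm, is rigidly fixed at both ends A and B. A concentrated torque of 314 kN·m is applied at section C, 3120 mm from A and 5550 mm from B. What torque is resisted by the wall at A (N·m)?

201000 N·m

With uniform GJ and both ends fixed, compatibility θ_AC = θ_CB gives T_A·a = T_B·b, together with T_A + T_B = T₀.
T_A = T₀·b/(a+b) = 314000·5550/8670 = 201000 N·m; T_B = 113000 N·m.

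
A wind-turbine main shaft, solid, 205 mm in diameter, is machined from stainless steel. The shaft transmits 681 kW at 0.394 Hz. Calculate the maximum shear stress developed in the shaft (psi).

ω = 2π·0.394 = 2.476 rad/s, so T = P/ω = 681×10³ / 2.476 = 275100 N·m.
J = πd⁴/32 = π(0.205)⁴/32 = 1.734×10^-4 m⁴.
τ_max = T·r/J = 275100 × 0.102 / 1.734×10^-4 = 1.626×10^8 Pa.

23600 psi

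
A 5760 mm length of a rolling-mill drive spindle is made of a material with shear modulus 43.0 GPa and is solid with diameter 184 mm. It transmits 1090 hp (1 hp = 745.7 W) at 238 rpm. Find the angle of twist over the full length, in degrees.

2.22°

ω = 2π·238/60 = 24.92 rad/s, so T = P/ω = 1090×745.7 / 24.92 = 32610 N·m.
J = πd⁴/32 = π(0.184)⁴/32 = 1.125×10^-4 m⁴.
θ = T·L/(G·J) = 32610 × 5.76 / (43.0×10⁹ × 1.125×10^-4) = 0.03882 rad.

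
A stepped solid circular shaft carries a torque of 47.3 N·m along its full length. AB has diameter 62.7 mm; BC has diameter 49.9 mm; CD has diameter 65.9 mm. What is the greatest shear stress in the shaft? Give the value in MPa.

Under the same torque, τ_max = 16T/(πd³) is largest where d is smallest — segment BC (d = 49.9 mm).
τ_max = 16·47.30/(π·(0.0499)³) = 1.939×10^6 Pa.

1.94 MPa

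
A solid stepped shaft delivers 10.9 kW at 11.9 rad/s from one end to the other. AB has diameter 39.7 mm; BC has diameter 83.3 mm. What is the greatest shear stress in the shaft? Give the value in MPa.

ω = 11.9 rad/s, so T = P/ω = 10.9×10³ / 11.90 = 916.0 N·m.
Under the same torque, τ_max = 16T/(πd³) is largest where d is smallest — segment AB (d = 39.7 mm).
τ_max = 16·916.0/(π·(0.0397)³) = 7.456×10^7 Pa.

74.6 MPa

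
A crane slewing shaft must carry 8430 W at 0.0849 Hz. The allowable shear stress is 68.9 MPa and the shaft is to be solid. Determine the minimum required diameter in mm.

105 mm

ω = 2π·0.0849 = 0.5334 rad/s, so T = P/ω = 8430 / 0.5334 = 15800 N·m.
For a solid shaft τ_max = 16T/(πd³), so d = (16T/(π τ_allow))^(1/3) = (16·15800/(π·6.89×10^7))^(1/3) = 0.1053 m.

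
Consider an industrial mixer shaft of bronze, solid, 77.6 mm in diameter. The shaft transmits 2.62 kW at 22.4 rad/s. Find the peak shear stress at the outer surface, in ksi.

ω = 22.4 rad/s, so T = P/ω = 2.62×10³ / 22.40 = 117.0 N·m.
J = πd⁴/32 = π(0.0776)⁴/32 = 3.560×10^-6 m⁴.
τ_max = T·r/J = 117.0 × 0.0388 / 3.560×10^-6 = 1.275×10^6 Pa.

0.185 ksi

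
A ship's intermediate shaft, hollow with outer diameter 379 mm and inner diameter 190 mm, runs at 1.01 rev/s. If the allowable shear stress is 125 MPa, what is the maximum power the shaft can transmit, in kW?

J = π(d_o⁴ − d_i⁴)/32 = π(0.379⁴ − 0.190⁴)/32 = 1.898×10^-3 m⁴.
T_max = τ_allow·J/r = 1.25×10^8 × 1.898×10^-3 / 0.190 = 1.252e6 N·m.
ω = 2π·1.01 = 6.346 rad/s, so P_max = T_max·ω = 7.944×10^6 W.

7940 kW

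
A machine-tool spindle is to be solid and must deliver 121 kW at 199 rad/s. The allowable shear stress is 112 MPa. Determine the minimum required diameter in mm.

ω = 199 rad/s, so T = P/ω = 121×10³ / 199.0 = 608.0 N·m.
For a solid shaft τ_max = 16T/(πd³), so d = (16T/(π τ_allow))^(1/3) = (16·608.0/(π·1.12×10^8))^(1/3) = 0.03024 m.

30.2 mm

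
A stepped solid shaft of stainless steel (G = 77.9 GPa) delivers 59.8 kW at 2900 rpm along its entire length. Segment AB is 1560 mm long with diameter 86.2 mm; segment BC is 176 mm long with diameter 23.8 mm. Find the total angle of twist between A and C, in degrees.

ω = 2π·2900/60 = 303.7 rad/s, so T = P/ω = 59.8×10³ / 303.7 = 196.9 N·m.
J_AB = π(0.0862)⁴/32 = 5.42×10^-6 m⁴; J_BC = π(0.0238)⁴/32 = 3.15×10^-8 m⁴.
θ = (T/G)·Σ L_i/J_i = (196.9/77.9×10⁹)·(1.56/5.42×10^-6 + 0.176/3.15×10^-8) = 0.01485 rad.

0.851°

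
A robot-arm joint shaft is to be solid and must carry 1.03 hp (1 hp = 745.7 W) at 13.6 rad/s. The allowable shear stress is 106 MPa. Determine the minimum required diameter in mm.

13.9 mm

ω = 13.6 rad/s, so T = P/ω = 1.03×745.7 / 13.60 = 56.48 N·m.
For a solid shaft τ_max = 16T/(πd³), so d = (16T/(π τ_allow))^(1/3) = (16·56.48/(π·1.06×10^8))^(1/3) = 0.01395 m.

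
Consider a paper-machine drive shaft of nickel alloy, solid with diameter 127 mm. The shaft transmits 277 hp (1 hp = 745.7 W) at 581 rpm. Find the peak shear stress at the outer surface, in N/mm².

8.44 N/mm²

ω = 2π·581/60 = 60.84 rad/s, so T = P/ω = 277×745.7 / 60.84 = 3395 N·m.
J = πd⁴/32 = π(0.127)⁴/32 = 2.554×10^-5 m⁴.
τ_max = T·r/J = 3395 × 0.0635 / 2.554×10^-5 = 8.441×10^6 Pa.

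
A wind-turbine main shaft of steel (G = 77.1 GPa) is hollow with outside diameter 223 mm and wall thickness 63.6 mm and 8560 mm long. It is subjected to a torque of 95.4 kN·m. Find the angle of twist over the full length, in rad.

0.0452 rad

J = π(d_o⁴ − d_i⁴)/32 = π(0.223⁴ − 0.0958⁴)/32 = 2.345×10^-4 m⁴.
θ = T·L/(G·J) = 95400 × 8.56 / (77.1×10⁹ × 2.345×10^-4) = 0.04516 rad.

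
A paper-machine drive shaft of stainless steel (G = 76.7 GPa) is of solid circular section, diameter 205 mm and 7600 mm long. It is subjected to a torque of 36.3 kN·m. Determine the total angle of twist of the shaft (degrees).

J = πd⁴/32 = π(0.205)⁴/32 = 1.734×10^-4 m⁴.
θ = T·L/(G·J) = 36300 × 7.60 / (76.7×10⁹ × 1.734×10^-4) = 0.02074 rad.

1.19°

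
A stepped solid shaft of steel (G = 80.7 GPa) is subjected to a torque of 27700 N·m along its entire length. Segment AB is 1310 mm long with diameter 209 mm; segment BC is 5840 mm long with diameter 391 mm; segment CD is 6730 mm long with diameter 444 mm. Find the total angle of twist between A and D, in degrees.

J_AB = π(0.209)⁴/32 = 1.87×10^-4 m⁴; J_BC = π(0.391)⁴/32 = 2.29×10^-3 m⁴; J_CD = π(0.444)⁴/32 = 3.82×10^-3 m⁴.
θ = (T/G)·Σ L_i/J_i = (27700/80.7×10⁹)·(1.31/1.87×10^-4 + 5.84/2.29×10^-3 + 6.73/3.82×10^-3) = 3.880×10^-3 rad.

0.222°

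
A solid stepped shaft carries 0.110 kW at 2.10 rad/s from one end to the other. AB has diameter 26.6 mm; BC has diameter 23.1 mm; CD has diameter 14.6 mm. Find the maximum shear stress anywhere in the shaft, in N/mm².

85.7 N/mm²

ω = 2.10 rad/s, so T = P/ω = 0.110×10³ / 2.100 = 52.38 N·m.
Under the same torque, τ_max = 16T/(πd³) is largest where d is smallest — segment CD (d = 14.6 mm).
τ_max = 16·52.38/(π·(0.0146)³) = 8.572×10^7 Pa.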